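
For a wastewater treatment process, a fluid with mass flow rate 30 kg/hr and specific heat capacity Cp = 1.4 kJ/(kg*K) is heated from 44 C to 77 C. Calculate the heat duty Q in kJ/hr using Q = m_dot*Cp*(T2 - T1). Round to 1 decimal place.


Q = m_dot * Cp * (T2 - T1)
Q = 30 * 1.4 * (77 - 44)
Q = 30 * 1.4 * 33
Q = 1386.0 kJ/hr


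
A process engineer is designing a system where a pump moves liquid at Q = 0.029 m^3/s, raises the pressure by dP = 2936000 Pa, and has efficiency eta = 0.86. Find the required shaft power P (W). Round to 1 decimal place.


P = Q * dP / eta
P = 0.029 * 2936000 / 0.86
P = 85144.0 / 0.86
P = 99004.7 W


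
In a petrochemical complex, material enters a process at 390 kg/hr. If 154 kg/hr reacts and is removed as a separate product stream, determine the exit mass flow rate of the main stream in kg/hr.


Steady-state mass balance on the main outlet: F_out = F_in - F_removed
F_out = 390 - 154
F_out = 236 kg/hr


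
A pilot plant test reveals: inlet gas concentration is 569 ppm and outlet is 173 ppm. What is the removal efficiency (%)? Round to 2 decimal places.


Efficiency = (G_in - G_out) / G_in * 100%
Efficiency = (569 - 173) / 569 * 100
Efficiency = 396 / 569 * 100
Efficiency = 69.60%


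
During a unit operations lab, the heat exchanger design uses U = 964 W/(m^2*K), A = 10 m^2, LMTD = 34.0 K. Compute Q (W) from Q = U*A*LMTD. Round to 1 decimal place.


Q = U * A * LMTD
Q = 964 * 10 * 34.0
Q = 327760.0 W


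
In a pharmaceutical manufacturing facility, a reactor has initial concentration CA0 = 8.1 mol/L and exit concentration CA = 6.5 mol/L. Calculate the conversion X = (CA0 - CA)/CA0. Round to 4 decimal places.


X = (CA0 - CA) / CA0
X = (8.1 - 6.5) / 8.1
X = 1.6 / 8.1
X = 0.1975


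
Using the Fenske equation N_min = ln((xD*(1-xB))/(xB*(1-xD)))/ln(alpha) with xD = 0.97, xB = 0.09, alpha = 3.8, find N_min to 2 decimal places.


N_min = ln((xD*(1-xB))/(xB*(1-xD))) / ln(alpha)
Numerator inside ln: 0.8827 / 0.0027 = 326.925926
ln(326.925926) = 5.789734
ln(alpha) = ln(3.8) = 1.335001
N_min = 5.789734 / 1.335001 = 4.34


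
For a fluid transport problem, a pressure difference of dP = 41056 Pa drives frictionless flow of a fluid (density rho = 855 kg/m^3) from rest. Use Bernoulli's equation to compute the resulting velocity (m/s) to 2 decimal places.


v = sqrt(2*dP/rho)
v = sqrt(2*41056/855)
v = sqrt(96.037427)
v = 9.80 m/s


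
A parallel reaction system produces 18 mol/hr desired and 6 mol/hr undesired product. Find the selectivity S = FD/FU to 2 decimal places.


S = desired product rate / undesired product rate
S = 18 / 6
S = 3.00


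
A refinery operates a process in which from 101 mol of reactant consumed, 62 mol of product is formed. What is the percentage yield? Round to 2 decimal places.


Yield = (moles product / moles consumed) * 100%
Yield = (62 / 101) * 100
Yield = 0.6139 * 100
Yield = 61.39%


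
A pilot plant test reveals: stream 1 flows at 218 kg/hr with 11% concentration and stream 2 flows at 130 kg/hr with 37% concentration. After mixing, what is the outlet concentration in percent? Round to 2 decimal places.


Mass balance on solute: F1*x1 + F2*x2 = F3*x3
F3 = F1 + F2 = 218 + 130 = 348 kg/hr
x3 = (F1*x1 + F2*x2)/F3
x3 = (218*0.11 + 130*0.37) / 348
x3 = 20.71%


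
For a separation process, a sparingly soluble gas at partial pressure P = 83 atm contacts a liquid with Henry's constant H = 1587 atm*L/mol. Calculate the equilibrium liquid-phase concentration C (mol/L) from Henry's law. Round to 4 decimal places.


C = P / H
C = 83 / 1587
C = 0.0523 mol/L


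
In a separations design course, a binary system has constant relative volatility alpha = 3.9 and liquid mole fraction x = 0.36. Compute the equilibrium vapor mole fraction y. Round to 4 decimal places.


y = alpha*x / (1 + (alpha-1)*x)
y = 3.9*0.36 / (1 + (3.9-1)*0.36)
y = 1.404 / (1 + 1.044)
y = 1.404 / 2.044
y = 0.6869


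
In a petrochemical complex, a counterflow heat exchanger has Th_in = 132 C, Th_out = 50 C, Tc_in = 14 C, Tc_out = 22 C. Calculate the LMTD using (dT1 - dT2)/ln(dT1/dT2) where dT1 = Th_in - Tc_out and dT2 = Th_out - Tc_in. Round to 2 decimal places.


dT1 = Th_in - Tc_out = 132 - 22 = 110
dT2 = Th_out - Tc_in = 50 - 14 = 36
LMTD = (dT1 - dT2) / ln(dT1/dT2)
LMTD = (110 - 36) / ln(110/36)
LMTD = 66.25 K


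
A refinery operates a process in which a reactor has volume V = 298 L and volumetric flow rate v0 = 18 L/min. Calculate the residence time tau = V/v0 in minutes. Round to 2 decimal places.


tau = V / v0
tau = 298 / 18
tau = 16.56 min


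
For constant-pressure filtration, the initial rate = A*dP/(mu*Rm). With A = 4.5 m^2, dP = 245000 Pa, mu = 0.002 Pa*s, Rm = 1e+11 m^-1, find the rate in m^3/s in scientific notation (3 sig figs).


rate = A * dP / (mu * Rm)
rate = 4.5 * 245000 / (0.002 * 1e+11)
rate = 1102500.0 / 2.000e+08
rate = 5.51e-03 m^3/s


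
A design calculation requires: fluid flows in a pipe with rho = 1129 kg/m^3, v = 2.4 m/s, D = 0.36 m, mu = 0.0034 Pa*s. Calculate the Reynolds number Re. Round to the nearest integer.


Re = rho * v * D / mu
Re = 1129 * 2.4 * 0.36 / 0.0034
Re = 975.456 / 0.0034
Re = 286899


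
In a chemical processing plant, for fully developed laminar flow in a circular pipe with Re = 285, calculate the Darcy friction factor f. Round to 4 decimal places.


f = 64 / Re
f = 64 / 285
f = 0.2246


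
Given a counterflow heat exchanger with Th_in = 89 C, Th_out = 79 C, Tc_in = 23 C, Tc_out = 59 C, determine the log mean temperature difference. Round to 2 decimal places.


dT1 = Th_in - Tc_out = 89 - 59 = 30
dT2 = Th_out - Tc_in = 79 - 23 = 56
LMTD = (dT1 - dT2) / ln(dT1/dT2)
LMTD = (30 - 56) / ln(30/56)
LMTD = 41.66 K


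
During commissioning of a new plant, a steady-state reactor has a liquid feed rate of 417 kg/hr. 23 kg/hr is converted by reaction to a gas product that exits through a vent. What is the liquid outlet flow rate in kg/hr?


Steady-state mass balance on the main outlet: F_out = F_in - F_removed
F_out = 417 - 23
F_out = 394 kg/hr


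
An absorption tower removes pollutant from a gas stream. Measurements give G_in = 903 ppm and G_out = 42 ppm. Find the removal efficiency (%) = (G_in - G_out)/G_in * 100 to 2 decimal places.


Efficiency = (G_in - G_out) / G_in * 100%
Efficiency = (903 - 42) / 903 * 100
Efficiency = 861 / 903 * 100
Efficiency = 95.35%


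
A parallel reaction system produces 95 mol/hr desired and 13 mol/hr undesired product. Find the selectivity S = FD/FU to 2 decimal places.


S = desired product rate / undesired product rate
S = 95 / 13
S = 7.31


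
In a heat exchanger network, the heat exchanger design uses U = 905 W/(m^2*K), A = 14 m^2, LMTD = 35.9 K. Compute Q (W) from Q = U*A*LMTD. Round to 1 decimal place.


Q = U * A * LMTD
Q = 905 * 14 * 35.9
Q = 454853.0 W


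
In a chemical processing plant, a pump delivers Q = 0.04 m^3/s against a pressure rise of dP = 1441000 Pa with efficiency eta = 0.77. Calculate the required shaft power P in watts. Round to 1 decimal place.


P = Q * dP / eta
P = 0.04 * 1441000 / 0.77
P = 57640.0 / 0.77
P = 74857.1 W


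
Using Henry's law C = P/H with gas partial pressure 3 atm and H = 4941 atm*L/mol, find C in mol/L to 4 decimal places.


C = P / H
C = 3 / 4941
C = 0.0006 mol/L


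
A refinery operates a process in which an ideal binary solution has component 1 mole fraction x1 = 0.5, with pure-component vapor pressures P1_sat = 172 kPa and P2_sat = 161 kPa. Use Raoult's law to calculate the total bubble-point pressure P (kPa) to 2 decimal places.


P = x1*P1_sat + x2*P2_sat
x2 = 1 - x1 = 1 - 0.5 = 0.5
P = 0.5*172 + 0.5*161
P = 86.0 + 80.5
P = 166.50 kPa


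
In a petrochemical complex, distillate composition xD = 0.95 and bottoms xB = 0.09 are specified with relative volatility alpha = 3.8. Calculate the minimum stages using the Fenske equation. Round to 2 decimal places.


N_min = ln((xD*(1-xB))/(xB*(1-xD))) / ln(alpha)
Numerator inside ln: 0.8645 / 0.0045 = 192.111111
ln(192.111111) = 5.258074
ln(alpha) = ln(3.8) = 1.335001
N_min = 5.258074 / 1.335001 = 3.94


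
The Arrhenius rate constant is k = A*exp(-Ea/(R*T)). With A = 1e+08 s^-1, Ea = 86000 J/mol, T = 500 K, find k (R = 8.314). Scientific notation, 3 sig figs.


k = A * exp(-Ea/(R*T))
k = 1e+08 * exp(-86000 / (8.314 * 500))
k = 1e+08 * exp(-20.687996)
k = 1.04e-01


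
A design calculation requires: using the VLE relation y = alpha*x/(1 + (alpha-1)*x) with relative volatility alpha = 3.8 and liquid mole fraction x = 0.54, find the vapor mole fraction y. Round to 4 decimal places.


y = alpha*x / (1 + (alpha-1)*x)
y = 3.8*0.54 / (1 + (3.8-1)*0.54)
y = 2.052 / (1 + 1.512)
y = 2.052 / 2.512
y = 0.8169


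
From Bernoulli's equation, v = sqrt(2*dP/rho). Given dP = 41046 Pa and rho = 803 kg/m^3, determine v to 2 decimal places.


v = sqrt(2*dP/rho)
v = sqrt(2*41046/803)
v = sqrt(102.231631)
v = 10.11 m/s


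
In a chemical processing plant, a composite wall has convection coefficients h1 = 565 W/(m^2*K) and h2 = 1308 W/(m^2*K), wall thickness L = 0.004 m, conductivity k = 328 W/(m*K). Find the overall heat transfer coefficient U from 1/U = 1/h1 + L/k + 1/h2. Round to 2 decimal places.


1/U = 1/h1 + L/k + 1/h2
1/U = 1/565 + 0.004/328 + 1/1308
1/U = 0.0017699115 + 1.21951e-05 + 0.000764526
1/U = 0.0025466326
U = 392.68 W/(m^2*K)


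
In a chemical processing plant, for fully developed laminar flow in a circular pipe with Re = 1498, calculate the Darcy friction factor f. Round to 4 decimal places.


f = 64 / Re
f = 64 / 1498
f = 0.0427


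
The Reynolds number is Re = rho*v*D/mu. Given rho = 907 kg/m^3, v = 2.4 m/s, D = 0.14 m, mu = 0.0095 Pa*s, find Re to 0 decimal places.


Re = rho * v * D / mu
Re = 907 * 2.4 * 0.14 / 0.0095
Re = 304.752 / 0.0095
Re = 32079


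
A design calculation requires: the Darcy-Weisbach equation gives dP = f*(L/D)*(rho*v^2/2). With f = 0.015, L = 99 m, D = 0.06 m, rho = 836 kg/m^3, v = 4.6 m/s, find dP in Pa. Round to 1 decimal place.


dP = f * (L/D) * (rho*v^2/2)
dP = 0.015 * (99/0.06) * (836*4.6^2/2)
L/D = 1650.0
rho*v^2/2 = 836*21.16/2 = 8844.88
dP = 0.015 * 1650.0 * 8844.88
dP = 218910.8 Pa


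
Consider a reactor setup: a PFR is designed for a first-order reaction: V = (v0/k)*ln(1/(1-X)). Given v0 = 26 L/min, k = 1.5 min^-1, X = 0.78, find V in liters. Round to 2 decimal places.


V = (v0/k) * ln(1/(1-X))
V = (26/1.5) * ln(1/(1-0.78))
V = 17.333333 * ln(4.545455)
V = 17.333333 * 1.514128
V = 26.24 L


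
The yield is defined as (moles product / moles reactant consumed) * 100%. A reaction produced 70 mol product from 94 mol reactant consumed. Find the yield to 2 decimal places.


Yield = (moles product / moles consumed) * 100%
Yield = (70 / 94) * 100
Yield = 0.7447 * 100
Yield = 74.47%


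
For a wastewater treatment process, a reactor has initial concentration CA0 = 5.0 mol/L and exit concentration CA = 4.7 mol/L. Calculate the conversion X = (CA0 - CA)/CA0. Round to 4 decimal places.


X = (CA0 - CA) / CA0
X = (5.0 - 4.7) / 5.0
X = 0.3 / 5.0
X = 0.0600


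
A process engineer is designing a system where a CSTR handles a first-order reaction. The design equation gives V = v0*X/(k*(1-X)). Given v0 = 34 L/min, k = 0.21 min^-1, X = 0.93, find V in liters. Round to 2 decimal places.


V = v0 * X / (k * (1 - X))
V = 34 * 0.93 / (0.21 * (1 - 0.93))
V = 31.62 / (0.21 * 0.07)
V = 31.62 / 0.0147
V = 2151.02 L


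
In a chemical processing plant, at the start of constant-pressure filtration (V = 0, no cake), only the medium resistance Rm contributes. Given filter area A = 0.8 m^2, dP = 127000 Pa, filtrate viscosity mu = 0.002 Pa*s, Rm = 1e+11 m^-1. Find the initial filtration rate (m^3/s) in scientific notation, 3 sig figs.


rate = A * dP / (mu * Rm)
rate = 0.8 * 127000 / (0.002 * 1e+11)
rate = 101600.0 / 2.000e+08
rate = 5.08e-04 m^3/s


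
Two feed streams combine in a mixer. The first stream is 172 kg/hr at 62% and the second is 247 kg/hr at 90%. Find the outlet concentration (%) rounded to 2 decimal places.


Mass balance on solute: F1*x1 + F2*x2 = F3*x3
F3 = F1 + F2 = 172 + 247 = 419 kg/hr
x3 = (F1*x1 + F2*x2)/F3
x3 = (172*0.62 + 247*0.9) / 419
x3 = 78.51%


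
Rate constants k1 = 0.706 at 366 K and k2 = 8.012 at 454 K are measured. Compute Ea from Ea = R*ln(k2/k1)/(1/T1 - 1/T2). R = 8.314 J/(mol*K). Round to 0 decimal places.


Ea = R * ln(k2/k1) / (1/T1 - 1/T2)
ln(k2/k1) = ln(8.012/0.706) = 2.4290805
1/T1 - 1/T2 = 1/366 - 1/454 = 0.000529597265
Ea = 8.314 * 2.4290805 / 0.000529597265
Ea = 38133 J/mol


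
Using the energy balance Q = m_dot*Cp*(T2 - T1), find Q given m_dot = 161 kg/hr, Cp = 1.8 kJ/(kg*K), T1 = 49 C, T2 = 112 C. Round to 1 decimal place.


Q = m_dot * Cp * (T2 - T1)
Q = 161 * 1.8 * (112 - 49)
Q = 161 * 1.8 * 63
Q = 18257.4 kJ/hr


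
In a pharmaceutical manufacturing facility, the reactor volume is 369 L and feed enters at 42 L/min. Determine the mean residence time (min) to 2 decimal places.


tau = V / v0
tau = 369 / 42
tau = 8.79 min


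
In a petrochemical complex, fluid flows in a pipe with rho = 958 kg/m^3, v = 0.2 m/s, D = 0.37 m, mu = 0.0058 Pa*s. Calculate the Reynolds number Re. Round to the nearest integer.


Re = rho * v * D / mu
Re = 958 * 0.2 * 0.37 / 0.0058
Re = 70.892 / 0.0058
Re = 12223


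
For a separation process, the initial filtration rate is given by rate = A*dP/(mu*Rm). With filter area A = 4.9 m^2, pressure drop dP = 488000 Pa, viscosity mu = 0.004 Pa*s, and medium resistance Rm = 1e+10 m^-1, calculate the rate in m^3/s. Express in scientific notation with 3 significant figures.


rate = A * dP / (mu * Rm)
rate = 4.9 * 488000 / (0.004 * 1e+10)
rate = 2391200.0 / 4.000e+07
rate = 5.98e-02 m^3/s


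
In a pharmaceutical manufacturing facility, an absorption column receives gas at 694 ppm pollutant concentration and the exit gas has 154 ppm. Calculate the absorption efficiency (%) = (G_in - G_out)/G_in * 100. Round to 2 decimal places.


Efficiency = (G_in - G_out) / G_in * 100%
Efficiency = (694 - 154) / 694 * 100
Efficiency = 540 / 694 * 100
Efficiency = 77.81%


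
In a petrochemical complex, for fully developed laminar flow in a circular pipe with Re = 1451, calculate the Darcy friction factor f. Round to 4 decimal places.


f = 64 / Re
f = 64 / 1451
f = 0.0441


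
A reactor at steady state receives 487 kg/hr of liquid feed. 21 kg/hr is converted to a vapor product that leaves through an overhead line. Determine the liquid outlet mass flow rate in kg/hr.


Steady-state mass balance on the main outlet: F_out = F_in - F_removed
F_out = 487 - 21
F_out = 466 kg/hr


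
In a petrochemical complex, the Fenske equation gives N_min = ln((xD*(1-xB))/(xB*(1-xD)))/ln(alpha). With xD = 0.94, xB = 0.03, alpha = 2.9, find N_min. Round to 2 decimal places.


N_min = ln((xD*(1-xB))/(xB*(1-xD))) / ln(alpha)
Numerator inside ln: 0.9118 / 0.0018 = 506.555556
ln(506.555556) = 6.227634
ln(alpha) = ln(2.9) = 1.064711
N_min = 6.227634 / 1.064711 = 5.85


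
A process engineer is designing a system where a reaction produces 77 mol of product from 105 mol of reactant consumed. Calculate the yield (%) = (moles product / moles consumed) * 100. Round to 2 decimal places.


Yield = (moles product / moles consumed) * 100%
Yield = (77 / 105) * 100
Yield = 0.7333 * 100
Yield = 73.33%


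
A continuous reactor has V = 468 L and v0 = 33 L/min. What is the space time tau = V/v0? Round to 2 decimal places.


tau = V / v0
tau = 468 / 33
tau = 14.18 min


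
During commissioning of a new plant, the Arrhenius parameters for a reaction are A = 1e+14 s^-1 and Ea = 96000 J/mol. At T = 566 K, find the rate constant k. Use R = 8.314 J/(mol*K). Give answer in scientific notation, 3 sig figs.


k = A * exp(-Ea/(R*T))
k = 1e+14 * exp(-96000 / (8.314 * 566))
k = 1e+14 * exp(-20.400686)
k = 1.38e+05


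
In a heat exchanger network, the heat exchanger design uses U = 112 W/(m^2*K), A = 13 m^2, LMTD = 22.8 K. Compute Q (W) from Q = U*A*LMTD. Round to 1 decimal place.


Q = U * A * LMTD
Q = 112 * 13 * 22.8
Q = 33196.8 W


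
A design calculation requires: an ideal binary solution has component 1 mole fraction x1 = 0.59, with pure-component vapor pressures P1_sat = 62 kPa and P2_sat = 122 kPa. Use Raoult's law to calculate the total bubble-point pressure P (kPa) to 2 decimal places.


P = x1*P1_sat + x2*P2_sat
x2 = 1 - x1 = 1 - 0.59 = 0.41
P = 0.59*62 + 0.41*122
P = 36.58 + 50.02
P = 86.60 kPa


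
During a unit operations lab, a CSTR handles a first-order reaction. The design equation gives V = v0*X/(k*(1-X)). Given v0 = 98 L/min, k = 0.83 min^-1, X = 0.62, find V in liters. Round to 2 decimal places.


V = v0 * X / (k * (1 - X))
V = 98 * 0.62 / (0.83 * (1 - 0.62))
V = 60.76 / (0.83 * 0.38)
V = 60.76 / 0.3154
V = 192.64 L


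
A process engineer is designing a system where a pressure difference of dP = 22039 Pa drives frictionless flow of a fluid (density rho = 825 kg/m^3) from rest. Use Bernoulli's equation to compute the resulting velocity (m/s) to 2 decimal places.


v = sqrt(2*dP/rho)
v = sqrt(2*22039/825)
v = sqrt(53.427879)
v = 7.31 m/s


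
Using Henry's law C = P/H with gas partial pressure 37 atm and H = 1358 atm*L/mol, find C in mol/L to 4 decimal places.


C = P / H
C = 37 / 1358
C = 0.0272 mol/L


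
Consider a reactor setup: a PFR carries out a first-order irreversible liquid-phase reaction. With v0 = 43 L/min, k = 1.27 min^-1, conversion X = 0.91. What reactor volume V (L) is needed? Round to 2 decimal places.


V = (v0/k) * ln(1/(1-X))
V = (43/1.27) * ln(1/(1-0.91))
V = 33.858268 * ln(11.111111)
V = 33.858268 * 2.407946
V = 81.53 L


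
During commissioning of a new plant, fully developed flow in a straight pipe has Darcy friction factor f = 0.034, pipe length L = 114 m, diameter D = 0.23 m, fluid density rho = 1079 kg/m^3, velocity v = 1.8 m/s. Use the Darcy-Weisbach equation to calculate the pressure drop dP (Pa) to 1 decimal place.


dP = f * (L/D) * (rho*v^2/2)
dP = 0.034 * (114/0.23) * (1079*1.8^2/2)
L/D = 495.65217391
rho*v^2/2 = 1079*3.24/2 = 1747.98
dP = 0.034 * 495.65217391 * 1747.98
dP = 29457.3 Pa


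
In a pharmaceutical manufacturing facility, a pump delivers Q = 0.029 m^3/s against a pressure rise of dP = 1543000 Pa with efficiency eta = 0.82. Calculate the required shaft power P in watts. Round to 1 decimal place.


P = Q * dP / eta
P = 0.029 * 1543000 / 0.82
P = 44747.0 / 0.82
P = 54569.5 W


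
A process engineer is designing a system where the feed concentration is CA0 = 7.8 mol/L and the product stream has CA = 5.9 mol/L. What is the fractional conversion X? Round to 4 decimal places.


X = (CA0 - CA) / CA0
X = (7.8 - 5.9) / 7.8
X = 1.9 / 7.8
X = 0.2436


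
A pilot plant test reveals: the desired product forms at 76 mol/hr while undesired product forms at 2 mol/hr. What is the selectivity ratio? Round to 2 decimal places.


S = desired product rate / undesired product rate
S = 76 / 2
S = 38.00


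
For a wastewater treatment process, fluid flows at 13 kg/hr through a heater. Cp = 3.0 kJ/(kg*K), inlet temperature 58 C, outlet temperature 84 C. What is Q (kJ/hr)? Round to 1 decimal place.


Q = m_dot * Cp * (T2 - T1)
Q = 13 * 3.0 * (84 - 58)
Q = 13 * 3.0 * 26
Q = 1014.0 kJ/hr


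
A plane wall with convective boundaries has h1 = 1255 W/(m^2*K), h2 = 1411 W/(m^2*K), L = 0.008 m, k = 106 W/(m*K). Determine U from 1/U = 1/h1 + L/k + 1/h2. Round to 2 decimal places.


1/U = 1/h1 + L/k + 1/h2
1/U = 1/1255 + 0.008/106 + 1/1411
1/U = 0.0007968127 + 7.54717e-05 + 0.0007087172
1/U = 0.0015810016
U = 632.51 W/(m^2*K)


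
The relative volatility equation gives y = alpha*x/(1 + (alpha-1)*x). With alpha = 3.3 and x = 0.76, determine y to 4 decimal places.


y = alpha*x / (1 + (alpha-1)*x)
y = 3.3*0.76 / (1 + (3.3-1)*0.76)
y = 2.508 / (1 + 1.748)
y = 2.508 / 2.748
y = 0.9127


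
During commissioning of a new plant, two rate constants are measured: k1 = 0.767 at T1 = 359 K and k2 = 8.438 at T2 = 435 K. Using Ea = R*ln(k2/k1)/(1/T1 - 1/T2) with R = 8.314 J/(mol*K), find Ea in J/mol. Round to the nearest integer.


Ea = R * ln(k2/k1) / (1/T1 - 1/T2)
ln(k2/k1) = ln(8.438/0.767) = 2.3980138
1/T1 - 1/T2 = 1/359 - 1/435 = 0.000486664746
Ea = 8.314 * 2.3980138 / 0.000486664746
Ea = 40967 J/mol


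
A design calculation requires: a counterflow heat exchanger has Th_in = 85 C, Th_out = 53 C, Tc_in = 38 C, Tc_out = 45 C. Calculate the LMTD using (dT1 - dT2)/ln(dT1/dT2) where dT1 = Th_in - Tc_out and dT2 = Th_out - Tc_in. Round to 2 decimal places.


dT1 = Th_in - Tc_out = 85 - 45 = 40
dT2 = Th_out - Tc_in = 53 - 38 = 15
LMTD = (dT1 - dT2) / ln(dT1/dT2)
LMTD = (40 - 15) / ln(40/15)
LMTD = 25.49 K


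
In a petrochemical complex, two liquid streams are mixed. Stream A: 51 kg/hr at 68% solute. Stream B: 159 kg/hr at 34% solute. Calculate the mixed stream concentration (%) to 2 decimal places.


Mass balance on solute: F1*x1 + F2*x2 = F3*x3
F3 = F1 + F2 = 51 + 159 = 210 kg/hr
x3 = (F1*x1 + F2*x2)/F3
x3 = (51*0.68 + 159*0.34) / 210
x3 = 42.26%


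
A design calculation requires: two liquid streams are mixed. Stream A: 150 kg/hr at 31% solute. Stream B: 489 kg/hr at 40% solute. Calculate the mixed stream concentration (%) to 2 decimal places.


Mass balance on solute: F1*x1 + F2*x2 = F3*x3
F3 = F1 + F2 = 150 + 489 = 639 kg/hr
x3 = (F1*x1 + F2*x2)/F3
x3 = (150*0.31 + 489*0.4) / 639
x3 = 37.89%


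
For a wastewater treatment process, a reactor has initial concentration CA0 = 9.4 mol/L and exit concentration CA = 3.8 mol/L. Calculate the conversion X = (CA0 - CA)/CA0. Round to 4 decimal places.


X = (CA0 - CA) / CA0
X = (9.4 - 3.8) / 9.4
X = 5.6 / 9.4
X = 0.5957


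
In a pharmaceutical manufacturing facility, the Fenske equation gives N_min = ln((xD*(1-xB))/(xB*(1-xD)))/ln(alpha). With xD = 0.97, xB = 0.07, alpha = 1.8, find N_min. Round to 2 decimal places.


N_min = ln((xD*(1-xB))/(xB*(1-xD))) / ln(alpha)
Numerator inside ln: 0.9021 / 0.0021 = 429.571429
ln(429.571429) = 6.062788
ln(alpha) = ln(1.8) = 0.587787
N_min = 6.062788 / 0.587787 = 10.31


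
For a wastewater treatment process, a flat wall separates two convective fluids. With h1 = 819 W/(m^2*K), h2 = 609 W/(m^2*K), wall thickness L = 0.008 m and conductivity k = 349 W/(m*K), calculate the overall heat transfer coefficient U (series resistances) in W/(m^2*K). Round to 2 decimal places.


1/U = 1/h1 + L/k + 1/h2
1/U = 1/819 + 0.008/349 + 1/609
1/U = 0.0012210012 + 2.29226e-05 + 0.0016420361
1/U = 0.0028859599
U = 346.51 W/(m^2*K)


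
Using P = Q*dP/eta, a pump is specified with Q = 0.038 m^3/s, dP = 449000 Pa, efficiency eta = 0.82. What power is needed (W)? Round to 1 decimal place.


P = Q * dP / eta
P = 0.038 * 449000 / 0.82
P = 17062.0 / 0.82
P = 20807.3 W


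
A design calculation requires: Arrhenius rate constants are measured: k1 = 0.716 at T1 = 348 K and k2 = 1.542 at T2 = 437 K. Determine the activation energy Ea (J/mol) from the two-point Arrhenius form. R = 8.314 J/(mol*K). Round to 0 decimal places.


Ea = R * ln(k2/k1) / (1/T1 - 1/T2)
ln(k2/k1) = ln(1.542/0.716) = 0.7671554
1/T1 - 1/T2 = 1/348 - 1/437 = 0.000585233699
Ea = 8.314 * 0.7671554 / 0.000585233699
Ea = 10898 J/mol


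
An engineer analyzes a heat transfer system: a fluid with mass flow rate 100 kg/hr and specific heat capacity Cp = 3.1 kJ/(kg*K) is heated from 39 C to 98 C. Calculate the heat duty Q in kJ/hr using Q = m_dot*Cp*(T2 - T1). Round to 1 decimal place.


Q = m_dot * Cp * (T2 - T1)
Q = 100 * 3.1 * (98 - 39)
Q = 100 * 3.1 * 59
Q = 18290.0 kJ/hr


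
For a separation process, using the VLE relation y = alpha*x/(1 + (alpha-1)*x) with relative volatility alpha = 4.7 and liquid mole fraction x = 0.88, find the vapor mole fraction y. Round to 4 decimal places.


y = alpha*x / (1 + (alpha-1)*x)
y = 4.7*0.88 / (1 + (4.7-1)*0.88)
y = 4.136 / (1 + 3.256)
y = 4.136 / 4.256
y = 0.9718


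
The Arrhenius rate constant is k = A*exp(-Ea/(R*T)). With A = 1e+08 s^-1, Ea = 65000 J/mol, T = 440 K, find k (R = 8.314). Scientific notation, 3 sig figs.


k = A * exp(-Ea/(R*T))
k = 1e+08 * exp(-65000 / (8.314 * 440))
k = 1e+08 * exp(-17.768496)
k = 1.92e+00


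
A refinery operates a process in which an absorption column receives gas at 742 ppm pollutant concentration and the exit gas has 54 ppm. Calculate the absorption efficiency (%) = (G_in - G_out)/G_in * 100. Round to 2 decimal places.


Efficiency = (G_in - G_out) / G_in * 100%
Efficiency = (742 - 54) / 742 * 100
Efficiency = 688 / 742 * 100
Efficiency = 92.72%


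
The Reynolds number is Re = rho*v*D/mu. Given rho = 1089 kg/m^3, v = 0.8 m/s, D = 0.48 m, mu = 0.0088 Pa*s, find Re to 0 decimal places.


Re = rho * v * D / mu
Re = 1089 * 0.8 * 0.48 / 0.0088
Re = 418.176 / 0.0088
Re = 47520


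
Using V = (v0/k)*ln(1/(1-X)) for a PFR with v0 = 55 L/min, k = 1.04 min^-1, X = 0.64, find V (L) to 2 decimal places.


V = (v0/k) * ln(1/(1-X))
V = (55/1.04) * ln(1/(1-0.64))
V = 52.884615 * ln(2.777778)
V = 52.884615 * 1.021651
V = 54.03 L


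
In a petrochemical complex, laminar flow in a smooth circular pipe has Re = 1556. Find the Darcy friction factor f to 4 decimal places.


f = 64 / Re
f = 64 / 1556
f = 0.0411


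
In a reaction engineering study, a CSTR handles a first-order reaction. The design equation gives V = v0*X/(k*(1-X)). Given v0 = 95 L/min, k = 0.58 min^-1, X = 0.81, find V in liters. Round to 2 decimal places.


V = v0 * X / (k * (1 - X))
V = 95 * 0.81 / (0.58 * (1 - 0.81))
V = 76.95 / (0.58 * 0.19)
V = 76.95 / 0.1102
V = 698.28 L


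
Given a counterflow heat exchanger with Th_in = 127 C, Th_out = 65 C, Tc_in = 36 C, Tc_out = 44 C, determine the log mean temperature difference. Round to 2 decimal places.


dT1 = Th_in - Tc_out = 127 - 44 = 83
dT2 = Th_out - Tc_in = 65 - 36 = 29
LMTD = (dT1 - dT2) / ln(dT1/dT2)
LMTD = (83 - 29) / ln(83/29)
LMTD = 51.35 K


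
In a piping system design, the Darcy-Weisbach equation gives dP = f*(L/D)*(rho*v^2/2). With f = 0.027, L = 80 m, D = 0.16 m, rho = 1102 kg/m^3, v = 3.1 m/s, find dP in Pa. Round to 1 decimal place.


dP = f * (L/D) * (rho*v^2/2)
dP = 0.027 * (80/0.16) * (1102*3.1^2/2)
L/D = 500.0
rho*v^2/2 = 1102*9.61/2 = 5295.11
dP = 0.027 * 500.0 * 5295.11
dP = 71484.0 Pa


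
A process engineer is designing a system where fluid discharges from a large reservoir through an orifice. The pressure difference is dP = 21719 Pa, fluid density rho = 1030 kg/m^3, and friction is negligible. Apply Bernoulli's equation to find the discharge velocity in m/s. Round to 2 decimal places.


v = sqrt(2*dP/rho)
v = sqrt(2*21719/1030)
v = sqrt(42.172816)
v = 6.49 m/s


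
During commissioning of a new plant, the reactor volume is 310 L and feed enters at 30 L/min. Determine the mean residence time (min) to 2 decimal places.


tau = V / v0
tau = 310 / 30
tau = 10.33 min


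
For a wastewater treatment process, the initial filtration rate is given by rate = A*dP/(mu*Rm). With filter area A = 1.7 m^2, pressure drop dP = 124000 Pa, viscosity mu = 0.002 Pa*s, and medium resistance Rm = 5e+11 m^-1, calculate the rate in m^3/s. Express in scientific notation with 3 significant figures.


rate = A * dP / (mu * Rm)
rate = 1.7 * 124000 / (0.002 * 5e+11)
rate = 210800.0 / 1.000e+09
rate = 2.11e-04 m^3/s


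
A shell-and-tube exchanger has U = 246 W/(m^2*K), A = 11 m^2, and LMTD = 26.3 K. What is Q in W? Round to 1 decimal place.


Q = U * A * LMTD
Q = 246 * 11 * 26.3
Q = 71167.8 W


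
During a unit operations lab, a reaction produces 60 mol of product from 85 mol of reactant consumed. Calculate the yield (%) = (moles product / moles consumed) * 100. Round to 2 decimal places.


Yield = (moles product / moles consumed) * 100%
Yield = (60 / 85) * 100
Yield = 0.7059 * 100
Yield = 70.59%


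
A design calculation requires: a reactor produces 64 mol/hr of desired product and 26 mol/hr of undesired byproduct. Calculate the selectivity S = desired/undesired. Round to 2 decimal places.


S = desired product rate / undesired product rate
S = 64 / 26
S = 2.46


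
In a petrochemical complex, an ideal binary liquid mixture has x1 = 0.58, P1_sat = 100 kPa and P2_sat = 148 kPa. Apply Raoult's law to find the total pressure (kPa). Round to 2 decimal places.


P = x1*P1_sat + x2*P2_sat
x2 = 1 - x1 = 1 - 0.58 = 0.42
P = 0.58*100 + 0.42*148
P = 58.0 + 62.16
P = 120.16 kPa


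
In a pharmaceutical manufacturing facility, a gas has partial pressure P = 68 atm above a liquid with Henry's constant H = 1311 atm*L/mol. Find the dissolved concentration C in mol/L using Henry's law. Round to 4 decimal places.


C = P / H
C = 68 / 1311
C = 0.0519 mol/L


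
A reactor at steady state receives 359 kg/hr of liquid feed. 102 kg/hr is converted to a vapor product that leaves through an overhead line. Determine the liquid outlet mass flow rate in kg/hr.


Steady-state mass balance on the main outlet: F_out = F_in - F_removed
F_out = 359 - 102
F_out = 257 kg/hr


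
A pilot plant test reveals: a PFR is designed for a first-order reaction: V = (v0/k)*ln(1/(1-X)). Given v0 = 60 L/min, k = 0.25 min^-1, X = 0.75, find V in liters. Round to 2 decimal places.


V = (v0/k) * ln(1/(1-X))
V = (60/0.25) * ln(1/(1-0.75))
V = 240.0 * ln(4.0)
V = 240.0 * 1.386294
V = 332.71 L


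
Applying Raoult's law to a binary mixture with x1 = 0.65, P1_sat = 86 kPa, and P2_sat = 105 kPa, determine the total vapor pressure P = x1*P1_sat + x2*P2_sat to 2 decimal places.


P = x1*P1_sat + x2*P2_sat
x2 = 1 - x1 = 1 - 0.65 = 0.35
P = 0.65*86 + 0.35*105
P = 55.9 + 36.75
P = 92.65 kPa


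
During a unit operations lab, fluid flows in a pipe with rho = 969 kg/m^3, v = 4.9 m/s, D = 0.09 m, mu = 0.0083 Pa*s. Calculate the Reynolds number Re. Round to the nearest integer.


Re = rho * v * D / mu
Re = 969 * 4.9 * 0.09 / 0.0083
Re = 427.329 / 0.0083
Re = 51485


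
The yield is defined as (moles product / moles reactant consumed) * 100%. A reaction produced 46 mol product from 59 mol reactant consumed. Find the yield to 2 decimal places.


Yield = (moles product / moles consumed) * 100%
Yield = (46 / 59) * 100
Yield = 0.7797 * 100
Yield = 77.97%


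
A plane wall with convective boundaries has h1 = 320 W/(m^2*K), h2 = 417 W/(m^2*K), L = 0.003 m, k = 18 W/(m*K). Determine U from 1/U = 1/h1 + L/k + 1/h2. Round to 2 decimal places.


1/U = 1/h1 + L/k + 1/h2
1/U = 1/320 + 0.003/18 + 1/417
1/U = 0.003125 + 0.0001666667 + 0.0023980815
1/U = 0.0056897482
U = 175.75 W/(m^2*K)


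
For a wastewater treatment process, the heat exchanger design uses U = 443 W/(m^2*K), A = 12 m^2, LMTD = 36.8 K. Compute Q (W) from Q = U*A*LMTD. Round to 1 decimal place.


Q = U * A * LMTD
Q = 443 * 12 * 36.8
Q = 195628.8 W


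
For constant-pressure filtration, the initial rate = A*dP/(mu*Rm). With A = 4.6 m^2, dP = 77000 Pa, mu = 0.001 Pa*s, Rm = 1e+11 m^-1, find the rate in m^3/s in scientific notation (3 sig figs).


rate = A * dP / (mu * Rm)
rate = 4.6 * 77000 / (0.001 * 1e+11)
rate = 354200.0 / 1.000e+08
rate = 3.54e-03 m^3/s


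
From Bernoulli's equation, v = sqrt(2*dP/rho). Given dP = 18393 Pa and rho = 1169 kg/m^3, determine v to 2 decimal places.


v = sqrt(2*dP/rho)
v = sqrt(2*18393/1169)
v = sqrt(31.467921)
v = 5.61 m/s


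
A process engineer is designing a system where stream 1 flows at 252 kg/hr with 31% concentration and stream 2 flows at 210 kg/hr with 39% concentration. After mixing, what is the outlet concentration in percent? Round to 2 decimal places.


Mass balance on solute: F1*x1 + F2*x2 = F3*x3
F3 = F1 + F2 = 252 + 210 = 462 kg/hr
x3 = (F1*x1 + F2*x2)/F3
x3 = (252*0.31 + 210*0.39) / 462
x3 = 34.64%


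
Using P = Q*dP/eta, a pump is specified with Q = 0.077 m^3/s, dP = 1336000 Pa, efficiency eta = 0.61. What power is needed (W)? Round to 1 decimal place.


P = Q * dP / eta
P = 0.077 * 1336000 / 0.61
P = 102872.0 / 0.61
P = 168642.6 W


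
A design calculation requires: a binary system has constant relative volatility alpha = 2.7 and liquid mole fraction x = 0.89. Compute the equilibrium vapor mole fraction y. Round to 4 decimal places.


y = alpha*x / (1 + (alpha-1)*x)
y = 2.7*0.89 / (1 + (2.7-1)*0.89)
y = 2.403 / (1 + 1.513)
y = 2.403 / 2.513
y = 0.9562


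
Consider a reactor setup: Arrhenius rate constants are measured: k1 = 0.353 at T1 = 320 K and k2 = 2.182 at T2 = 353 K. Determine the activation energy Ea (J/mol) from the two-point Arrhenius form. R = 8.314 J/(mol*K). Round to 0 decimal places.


Ea = R * ln(k2/k1) / (1/T1 - 1/T2)
ln(k2/k1) = ln(2.182/0.353) = 1.8215291
1/T1 - 1/T2 = 1/320 - 1/353 = 0.00029213881
Ea = 8.314 * 1.8215291 / 0.00029213881
Ea = 51839 J/mol


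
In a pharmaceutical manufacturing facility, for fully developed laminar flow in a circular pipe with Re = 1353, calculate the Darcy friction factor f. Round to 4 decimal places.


f = 64 / Re
f = 64 / 1353
f = 0.0473


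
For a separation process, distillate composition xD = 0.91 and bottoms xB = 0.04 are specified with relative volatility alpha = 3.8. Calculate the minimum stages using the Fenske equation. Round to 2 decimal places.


N_min = ln((xD*(1-xB))/(xB*(1-xD))) / ln(alpha)
Numerator inside ln: 0.8736 / 0.0036 = 242.666667
ln(242.666667) = 5.491689
ln(alpha) = ln(3.8) = 1.335001
N_min = 5.491689 / 1.335001 = 4.11


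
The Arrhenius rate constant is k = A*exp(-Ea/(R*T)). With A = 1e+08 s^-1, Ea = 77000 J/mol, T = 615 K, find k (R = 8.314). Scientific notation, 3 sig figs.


k = A * exp(-Ea/(R*T))
k = 1e+08 * exp(-77000 / (8.314 * 615))
k = 1e+08 * exp(-15.059328)
k = 2.88e+01


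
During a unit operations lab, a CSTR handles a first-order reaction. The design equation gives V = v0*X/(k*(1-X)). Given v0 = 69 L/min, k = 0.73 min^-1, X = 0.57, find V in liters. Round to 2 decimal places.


V = v0 * X / (k * (1 - X))
V = 69 * 0.57 / (0.73 * (1 - 0.57))
V = 39.33 / (0.73 * 0.43)
V = 39.33 / 0.3139
V = 125.29 L


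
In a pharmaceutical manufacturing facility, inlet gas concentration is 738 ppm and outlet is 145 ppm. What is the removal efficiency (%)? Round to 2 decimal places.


Efficiency = (G_in - G_out) / G_in * 100%
Efficiency = (738 - 145) / 738 * 100
Efficiency = 593 / 738 * 100
Efficiency = 80.35%


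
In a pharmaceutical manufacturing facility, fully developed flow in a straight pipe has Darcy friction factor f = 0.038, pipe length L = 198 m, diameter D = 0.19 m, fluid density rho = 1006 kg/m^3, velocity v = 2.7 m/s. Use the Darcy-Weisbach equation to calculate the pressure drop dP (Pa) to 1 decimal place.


dP = f * (L/D) * (rho*v^2/2)
dP = 0.038 * (198/0.19) * (1006*2.7^2/2)
L/D = 1042.10526316
rho*v^2/2 = 1006*7.29/2 = 3666.87
dP = 0.038 * 1042.10526316 * 3666.87
dP = 145208.1 Pa


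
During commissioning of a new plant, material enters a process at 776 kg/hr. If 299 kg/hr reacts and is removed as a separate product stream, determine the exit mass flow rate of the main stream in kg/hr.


Steady-state mass balance on the main outlet: F_out = F_in - F_removed
F_out = 776 - 299
F_out = 477 kg/hr


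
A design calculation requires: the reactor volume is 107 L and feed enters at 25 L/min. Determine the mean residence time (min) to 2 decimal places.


tau = V / v0
tau = 107 / 25
tau = 4.28 min


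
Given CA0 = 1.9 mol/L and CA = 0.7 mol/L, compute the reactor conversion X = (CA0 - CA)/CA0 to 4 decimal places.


X = (CA0 - CA) / CA0
X = (1.9 - 0.7) / 1.9
X = 1.2 / 1.9
X = 0.6316


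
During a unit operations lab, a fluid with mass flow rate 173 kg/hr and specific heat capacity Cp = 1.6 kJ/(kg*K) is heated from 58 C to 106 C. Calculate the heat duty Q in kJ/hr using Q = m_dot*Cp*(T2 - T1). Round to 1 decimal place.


Q = m_dot * Cp * (T2 - T1)
Q = 173 * 1.6 * (106 - 58)
Q = 173 * 1.6 * 48
Q = 13286.4 kJ/hr


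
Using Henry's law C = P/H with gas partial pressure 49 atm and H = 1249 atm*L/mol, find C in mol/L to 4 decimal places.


C = P / H
C = 49 / 1249
C = 0.0392 mol/L


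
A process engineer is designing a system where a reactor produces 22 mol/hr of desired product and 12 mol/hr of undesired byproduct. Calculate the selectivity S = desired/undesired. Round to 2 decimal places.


S = desired product rate / undesired product rate
S = 22 / 12
S = 1.83


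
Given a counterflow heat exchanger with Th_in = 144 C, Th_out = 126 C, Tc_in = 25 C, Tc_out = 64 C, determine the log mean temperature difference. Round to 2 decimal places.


dT1 = Th_in - Tc_out = 144 - 64 = 80
dT2 = Th_out - Tc_in = 126 - 25 = 101
LMTD = (dT1 - dT2) / ln(dT1/dT2)
LMTD = (80 - 101) / ln(80/101)
LMTD = 90.09 K


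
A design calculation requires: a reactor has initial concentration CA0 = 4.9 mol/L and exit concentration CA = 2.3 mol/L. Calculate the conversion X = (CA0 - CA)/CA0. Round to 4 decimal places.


X = (CA0 - CA) / CA0
X = (4.9 - 2.3) / 4.9
X = 2.6 / 4.9
X = 0.5306


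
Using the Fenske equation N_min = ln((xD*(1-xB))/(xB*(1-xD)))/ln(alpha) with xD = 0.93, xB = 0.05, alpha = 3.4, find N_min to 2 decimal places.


N_min = ln((xD*(1-xB))/(xB*(1-xD))) / ln(alpha)
Numerator inside ln: 0.8835 / 0.0035 = 252.428571
ln(252.428571) = 5.531128
ln(alpha) = ln(3.4) = 1.223775
N_min = 5.531128 / 1.223775 = 4.52


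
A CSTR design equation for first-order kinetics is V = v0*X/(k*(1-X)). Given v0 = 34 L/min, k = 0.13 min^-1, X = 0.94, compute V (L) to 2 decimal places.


V = v0 * X / (k * (1 - X))
V = 34 * 0.94 / (0.13 * (1 - 0.94))
V = 31.96 / (0.13 * 0.06)
V = 31.96 / 0.0078
V = 4097.44 L


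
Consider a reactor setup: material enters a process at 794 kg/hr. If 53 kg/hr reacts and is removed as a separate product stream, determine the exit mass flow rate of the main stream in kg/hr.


Steady-state mass balance on the main outlet: F_out = F_in - F_removed
F_out = 794 - 53
F_out = 741 kg/hr


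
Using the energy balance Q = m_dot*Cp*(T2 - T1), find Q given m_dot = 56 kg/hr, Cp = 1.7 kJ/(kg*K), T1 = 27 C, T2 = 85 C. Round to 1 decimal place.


Q = m_dot * Cp * (T2 - T1)
Q = 56 * 1.7 * (85 - 27)
Q = 56 * 1.7 * 58
Q = 5521.6 kJ/hr


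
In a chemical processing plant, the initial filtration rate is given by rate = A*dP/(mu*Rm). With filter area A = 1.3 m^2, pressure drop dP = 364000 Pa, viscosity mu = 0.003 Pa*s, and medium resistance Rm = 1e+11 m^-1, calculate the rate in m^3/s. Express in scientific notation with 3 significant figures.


rate = A * dP / (mu * Rm)
rate = 1.3 * 364000 / (0.003 * 1e+11)
rate = 473200.0 / 3.000e+08
rate = 1.58e-03 m^3/s


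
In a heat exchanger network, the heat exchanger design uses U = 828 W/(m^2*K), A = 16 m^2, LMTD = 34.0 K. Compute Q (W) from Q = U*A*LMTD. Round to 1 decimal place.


Q = U * A * LMTD
Q = 828 * 16 * 34.0
Q = 450432.0 W


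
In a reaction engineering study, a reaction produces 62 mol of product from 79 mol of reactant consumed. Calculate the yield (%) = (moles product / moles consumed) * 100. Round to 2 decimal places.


Yield = (moles product / moles consumed) * 100%
Yield = (62 / 79) * 100
Yield = 0.7848 * 100
Yield = 78.48%


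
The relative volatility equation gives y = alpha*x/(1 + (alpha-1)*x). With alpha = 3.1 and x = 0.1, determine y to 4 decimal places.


y = alpha*x / (1 + (alpha-1)*x)
y = 3.1*0.1 / (1 + (3.1-1)*0.1)
y = 0.31 / (1 + 0.21)
y = 0.31 / 1.21
y = 0.2562


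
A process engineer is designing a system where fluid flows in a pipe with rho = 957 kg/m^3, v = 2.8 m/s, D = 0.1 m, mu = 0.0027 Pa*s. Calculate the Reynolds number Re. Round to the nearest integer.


Re = rho * v * D / mu
Re = 957 * 2.8 * 0.1 / 0.0027
Re = 267.96 / 0.0027
Re = 99244


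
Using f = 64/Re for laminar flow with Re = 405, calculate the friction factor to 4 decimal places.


f = 64 / Re
f = 64 / 405
f = 0.1580


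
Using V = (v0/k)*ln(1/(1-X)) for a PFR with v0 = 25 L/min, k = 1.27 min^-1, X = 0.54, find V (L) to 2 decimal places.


V = (v0/k) * ln(1/(1-X))
V = (25/1.27) * ln(1/(1-0.54))
V = 19.685039 * ln(2.173913)
V = 19.685039 * 0.776529
V = 15.29 L
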